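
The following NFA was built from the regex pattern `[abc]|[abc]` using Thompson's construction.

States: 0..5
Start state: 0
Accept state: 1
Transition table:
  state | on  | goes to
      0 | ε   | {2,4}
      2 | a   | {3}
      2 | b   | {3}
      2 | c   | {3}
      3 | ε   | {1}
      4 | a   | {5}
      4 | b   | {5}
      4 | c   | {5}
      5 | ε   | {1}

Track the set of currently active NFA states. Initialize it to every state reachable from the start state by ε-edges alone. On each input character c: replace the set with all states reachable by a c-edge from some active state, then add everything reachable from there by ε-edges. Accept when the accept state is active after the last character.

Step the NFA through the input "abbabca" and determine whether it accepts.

Answer: REJECT

Trace:
start: ε-closure({0}) = {0,2,4}
'a' @ 1: {1,3,5}  (accept∈set)
'b' @ 2: {}  — state set empty
rest 'babca' ignored (set empty)
final: {}; accept 1 not in set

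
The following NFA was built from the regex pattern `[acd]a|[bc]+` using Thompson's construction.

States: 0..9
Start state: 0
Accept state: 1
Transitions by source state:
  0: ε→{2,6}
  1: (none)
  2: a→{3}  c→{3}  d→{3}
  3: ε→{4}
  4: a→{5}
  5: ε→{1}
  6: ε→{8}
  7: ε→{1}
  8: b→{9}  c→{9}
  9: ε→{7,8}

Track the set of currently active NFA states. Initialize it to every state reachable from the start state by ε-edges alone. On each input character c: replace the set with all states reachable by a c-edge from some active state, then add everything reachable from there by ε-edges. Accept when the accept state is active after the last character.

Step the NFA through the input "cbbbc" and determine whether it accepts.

Answer: ACCEPT

Derivation:
S₀ = ε-closure({0}) = {0,2,6,8}
'c' @ 1: {1,3,4,7,8,9}  (accept∈set)
'b' @ 2: {1,7,8,9}  (accept∈set)
'b' @ 3: {1,7,8,9}  (accept∈set)
'b' @ 4: {1,7,8,9}  (accept∈set)
'c' @ 5: {1,7,8,9}  (accept∈set)
final: {1,7,8,9}; accept 1 in set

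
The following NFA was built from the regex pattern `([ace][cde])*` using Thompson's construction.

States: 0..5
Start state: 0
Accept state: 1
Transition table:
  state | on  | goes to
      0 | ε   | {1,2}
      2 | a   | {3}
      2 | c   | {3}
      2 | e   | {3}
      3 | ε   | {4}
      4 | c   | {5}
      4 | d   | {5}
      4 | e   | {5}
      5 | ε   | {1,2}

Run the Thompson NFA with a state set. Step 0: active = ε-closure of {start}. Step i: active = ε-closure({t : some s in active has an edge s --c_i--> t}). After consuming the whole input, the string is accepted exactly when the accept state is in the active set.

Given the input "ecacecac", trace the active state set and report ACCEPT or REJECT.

initial (ε-close {0}): {0,1,2}
'e' @ 1: {3,4}
'c' @ 2: {1,2,5}  ✓accept
'a' @ 3: {3,4}
'c' @ 4: {1,2,5}  ✓accept
'e' @ 5: {3,4}
'c' @ 6: {1,2,5}  ✓accept
'a' @ 7: {3,4}
'c' @ 8: {1,2,5}  ✓accept
after full input: {1,2,5}  (accept=1 in)

Answer: ACCEPT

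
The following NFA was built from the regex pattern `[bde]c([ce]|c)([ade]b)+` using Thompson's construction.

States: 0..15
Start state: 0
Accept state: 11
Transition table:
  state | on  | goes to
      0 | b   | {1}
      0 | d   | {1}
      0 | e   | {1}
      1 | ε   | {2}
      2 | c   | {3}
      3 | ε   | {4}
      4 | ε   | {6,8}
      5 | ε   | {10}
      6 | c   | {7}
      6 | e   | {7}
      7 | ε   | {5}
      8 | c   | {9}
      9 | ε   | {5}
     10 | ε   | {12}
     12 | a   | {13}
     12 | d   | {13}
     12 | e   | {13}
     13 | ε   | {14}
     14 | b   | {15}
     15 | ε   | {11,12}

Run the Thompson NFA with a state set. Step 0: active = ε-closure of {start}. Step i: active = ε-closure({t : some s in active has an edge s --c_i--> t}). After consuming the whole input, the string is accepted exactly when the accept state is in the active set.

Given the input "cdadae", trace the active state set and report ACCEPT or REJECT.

Answer: REJECT

Steps:
start: ε-closure({0}) = {0}
'c' @ 1: {}  — state set empty
rest 'dadae' ignored (set empty)
after full input: {}  (accept=11 not in)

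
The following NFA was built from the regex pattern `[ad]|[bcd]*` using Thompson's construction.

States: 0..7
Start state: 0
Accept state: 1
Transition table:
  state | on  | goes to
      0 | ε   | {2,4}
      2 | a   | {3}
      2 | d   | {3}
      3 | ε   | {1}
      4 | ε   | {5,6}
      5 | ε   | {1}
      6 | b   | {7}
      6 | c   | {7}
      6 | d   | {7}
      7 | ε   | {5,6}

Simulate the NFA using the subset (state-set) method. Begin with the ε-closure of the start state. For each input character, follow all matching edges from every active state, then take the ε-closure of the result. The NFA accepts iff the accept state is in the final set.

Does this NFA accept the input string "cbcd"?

initial (ε-close {0}): {0,1,2,4,5,6}
'c' @ 1: {1,5,6,7}  (accept∈set)
'b' @ 2: {1,5,6,7}  (accept∈set)
'c' @ 3: {1,5,6,7}  (accept∈set)
'd' @ 4: {1,5,6,7}  (accept∈set)
end set {1,5,6,7} — state 1 in

Answer: ACCEPT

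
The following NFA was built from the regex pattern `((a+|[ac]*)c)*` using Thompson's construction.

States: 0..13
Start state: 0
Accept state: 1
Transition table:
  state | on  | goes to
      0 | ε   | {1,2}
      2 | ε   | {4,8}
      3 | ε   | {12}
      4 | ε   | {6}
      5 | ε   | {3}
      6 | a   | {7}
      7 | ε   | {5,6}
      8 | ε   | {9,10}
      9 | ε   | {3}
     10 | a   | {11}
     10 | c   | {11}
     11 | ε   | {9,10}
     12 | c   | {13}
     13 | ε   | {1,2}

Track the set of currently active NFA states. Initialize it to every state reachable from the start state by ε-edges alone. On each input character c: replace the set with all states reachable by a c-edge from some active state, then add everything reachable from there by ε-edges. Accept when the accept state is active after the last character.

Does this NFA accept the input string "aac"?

Answer: ACCEPT

Steps:
start: ε-closure({0}) = {0,1,2,3,4,6,8,9,10,12}
'a' @ 1: {3,5,6,7,9,10,11,12}
'a' @ 2: {3,5,6,7,9,10,11,12}
'c' @ 3: {1,2,3,4,6,8,9,10,11,12,13}  [accepting]
end set {1,2,3,4,6,8,9,10,11,12,13} — state 1 in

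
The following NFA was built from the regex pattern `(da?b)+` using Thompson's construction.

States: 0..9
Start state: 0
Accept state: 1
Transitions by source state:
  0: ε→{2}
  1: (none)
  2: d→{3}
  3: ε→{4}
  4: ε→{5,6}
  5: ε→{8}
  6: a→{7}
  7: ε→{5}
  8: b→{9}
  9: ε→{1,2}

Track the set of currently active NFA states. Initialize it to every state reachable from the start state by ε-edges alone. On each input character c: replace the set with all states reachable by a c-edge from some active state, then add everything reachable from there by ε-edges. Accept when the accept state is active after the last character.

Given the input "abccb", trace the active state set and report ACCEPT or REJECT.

start: ε-closure({0}) = {0,2}
'a' @ 1: {}  — no active states
rest 'bccb' ignored (set empty)
after full input: {}  (accept=1 not in)

Answer: REJECT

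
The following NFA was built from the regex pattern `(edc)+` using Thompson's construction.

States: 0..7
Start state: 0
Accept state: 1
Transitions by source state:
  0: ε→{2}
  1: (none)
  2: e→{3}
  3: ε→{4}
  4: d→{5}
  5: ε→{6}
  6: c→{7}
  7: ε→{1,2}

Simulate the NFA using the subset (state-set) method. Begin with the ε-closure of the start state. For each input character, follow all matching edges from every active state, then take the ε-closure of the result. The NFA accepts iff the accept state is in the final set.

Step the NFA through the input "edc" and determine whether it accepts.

Answer: ACCEPT

Steps:
initial (ε-close {0}): {0,2}
'e' @ 1: {3,4}
'd' @ 2: {5,6}
'c' @ 3: {1,2,7}  ✓accept
final: {1,2,7}; accept 1 in set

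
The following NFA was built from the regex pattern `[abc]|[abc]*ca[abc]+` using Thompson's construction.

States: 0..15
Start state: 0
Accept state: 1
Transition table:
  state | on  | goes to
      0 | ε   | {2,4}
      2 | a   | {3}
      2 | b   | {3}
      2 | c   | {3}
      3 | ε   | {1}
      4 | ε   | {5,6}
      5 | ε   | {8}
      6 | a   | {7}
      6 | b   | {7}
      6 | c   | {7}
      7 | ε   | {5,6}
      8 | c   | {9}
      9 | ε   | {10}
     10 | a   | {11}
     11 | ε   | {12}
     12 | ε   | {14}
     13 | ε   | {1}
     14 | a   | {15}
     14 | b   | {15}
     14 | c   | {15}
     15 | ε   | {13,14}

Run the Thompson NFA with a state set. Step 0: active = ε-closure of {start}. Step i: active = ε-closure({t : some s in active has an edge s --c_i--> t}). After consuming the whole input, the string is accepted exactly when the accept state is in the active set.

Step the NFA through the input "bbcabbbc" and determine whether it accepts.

Answer: ACCEPT

Derivation:
initial (ε-close {0}): {0,2,4,5,6,8}
'b' @ 1: {1,3,5,6,7,8}  ✓accept
'b' @ 2: {5,6,7,8}
'c' @ 3: {5,6,7,8,9,10}
'a' @ 4: {5,6,7,8,11,12,14}
'b' @ 5: {1,5,6,7,8,13,14,15}  ✓accept
'b' @ 6: {1,5,6,7,8,13,14,15}  ✓accept
'b' @ 7: {1,5,6,7,8,13,14,15}  ✓accept
'c' @ 8: {1,5,6,7,8,9,10,13,14,15}  ✓accept
after full input: {1,5,6,7,8,9,10,13,14,15}  (accept=1 in)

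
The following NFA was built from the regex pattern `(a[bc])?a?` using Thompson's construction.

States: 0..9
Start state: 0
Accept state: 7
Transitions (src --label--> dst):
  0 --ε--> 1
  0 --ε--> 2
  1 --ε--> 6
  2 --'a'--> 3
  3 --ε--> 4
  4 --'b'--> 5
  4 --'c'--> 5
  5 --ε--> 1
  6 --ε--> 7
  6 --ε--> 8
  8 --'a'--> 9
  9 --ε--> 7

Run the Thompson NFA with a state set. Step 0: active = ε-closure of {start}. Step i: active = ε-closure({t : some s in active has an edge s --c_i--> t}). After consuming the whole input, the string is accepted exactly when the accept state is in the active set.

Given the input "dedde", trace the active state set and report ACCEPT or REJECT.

Answer: REJECT

Trace:
initial (ε-close {0}): {0,1,2,6,7,8}
'd' @ 1: {}  — state set empty
rest 'edde' ignored (set empty)
final: {}; accept 7 not in set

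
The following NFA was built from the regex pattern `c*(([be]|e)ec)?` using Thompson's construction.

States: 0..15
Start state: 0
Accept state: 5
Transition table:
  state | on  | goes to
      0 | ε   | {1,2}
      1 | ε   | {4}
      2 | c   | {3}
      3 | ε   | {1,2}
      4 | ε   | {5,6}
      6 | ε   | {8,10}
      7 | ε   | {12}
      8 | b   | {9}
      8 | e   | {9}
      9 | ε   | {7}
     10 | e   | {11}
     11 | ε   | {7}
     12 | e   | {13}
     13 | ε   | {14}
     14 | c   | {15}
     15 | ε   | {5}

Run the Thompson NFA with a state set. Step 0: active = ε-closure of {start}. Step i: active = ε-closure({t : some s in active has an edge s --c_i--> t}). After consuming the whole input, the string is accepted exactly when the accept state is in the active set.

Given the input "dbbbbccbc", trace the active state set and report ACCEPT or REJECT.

initial (ε-close {0}): {0,1,2,4,5,6,8,10}
'd' @ 1: {}  — state set empty
rest 'bbbbccbc' ignored (set empty)
after full input: {}  (accept=5 not in)

Answer: REJECT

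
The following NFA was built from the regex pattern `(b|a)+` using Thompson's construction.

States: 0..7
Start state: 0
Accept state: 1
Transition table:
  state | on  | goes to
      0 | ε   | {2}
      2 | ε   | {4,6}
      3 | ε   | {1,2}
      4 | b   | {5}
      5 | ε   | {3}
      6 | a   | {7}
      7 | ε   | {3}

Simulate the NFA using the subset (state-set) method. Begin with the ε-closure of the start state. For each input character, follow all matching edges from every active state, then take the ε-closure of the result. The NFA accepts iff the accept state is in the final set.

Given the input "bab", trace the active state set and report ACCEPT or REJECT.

initial (ε-close {0}): {0,2,4,6}
'b' @ 1: {1,2,3,4,5,6}  ✓accept
'a' @ 2: {1,2,3,4,6,7}  ✓accept
'b' @ 3: {1,2,3,4,5,6}  ✓accept
end set {1,2,3,4,5,6} — state 1 in

Answer: ACCEPT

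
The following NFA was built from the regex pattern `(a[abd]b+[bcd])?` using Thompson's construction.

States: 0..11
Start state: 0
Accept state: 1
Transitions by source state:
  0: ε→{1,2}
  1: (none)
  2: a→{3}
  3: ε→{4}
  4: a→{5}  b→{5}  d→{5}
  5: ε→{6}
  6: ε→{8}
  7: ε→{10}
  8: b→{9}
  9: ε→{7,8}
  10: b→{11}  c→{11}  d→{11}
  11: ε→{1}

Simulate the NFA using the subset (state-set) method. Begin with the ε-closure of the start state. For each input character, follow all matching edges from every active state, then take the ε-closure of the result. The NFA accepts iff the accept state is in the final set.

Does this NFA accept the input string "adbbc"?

start: ε-closure({0}) = {0,1,2}
'a' @ 1: {3,4}
'd' @ 2: {5,6,8}
'b' @ 3: {7,8,9,10}
'b' @ 4: {1,7,8,9,10,11}  (accept∈set)
'c' @ 5: {1,11}  (accept∈set)
final: {1,11}; accept 1 in set

Answer: ACCEPT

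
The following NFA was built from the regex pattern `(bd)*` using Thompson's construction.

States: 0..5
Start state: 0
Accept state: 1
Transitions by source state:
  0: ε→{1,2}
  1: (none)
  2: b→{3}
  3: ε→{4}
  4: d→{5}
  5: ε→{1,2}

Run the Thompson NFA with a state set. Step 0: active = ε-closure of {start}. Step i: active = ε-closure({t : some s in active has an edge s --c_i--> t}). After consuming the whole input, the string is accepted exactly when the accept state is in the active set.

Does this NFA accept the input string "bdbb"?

initial (ε-close {0}): {0,1,2}
'b' @ 1: {3,4}
'd' @ 2: {1,2,5}  (accept∈set)
'b' @ 3: {3,4}
'b' @ 4: {}  — dead — no transitions
final: {}; accept 1 not in set

Answer: REJECT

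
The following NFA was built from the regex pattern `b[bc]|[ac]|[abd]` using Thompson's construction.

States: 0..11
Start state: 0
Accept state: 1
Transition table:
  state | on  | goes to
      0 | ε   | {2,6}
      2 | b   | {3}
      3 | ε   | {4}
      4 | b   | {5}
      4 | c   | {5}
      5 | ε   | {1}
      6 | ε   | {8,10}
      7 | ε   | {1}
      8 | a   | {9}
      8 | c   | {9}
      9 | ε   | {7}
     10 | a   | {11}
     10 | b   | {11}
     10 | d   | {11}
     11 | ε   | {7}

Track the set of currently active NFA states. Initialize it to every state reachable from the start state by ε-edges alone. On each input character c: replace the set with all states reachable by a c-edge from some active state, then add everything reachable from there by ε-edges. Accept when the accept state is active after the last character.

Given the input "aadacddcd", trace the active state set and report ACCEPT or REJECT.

S₀ = ε-closure({0}) = {0,2,6,8,10}
'a' @ 1: {1,7,9,11}  (accept∈set)
'a' @ 2: {}  — state set empty
rest 'dacddcd' ignored (set empty)
after full input: {}  (accept=1 not in)

Answer: REJECT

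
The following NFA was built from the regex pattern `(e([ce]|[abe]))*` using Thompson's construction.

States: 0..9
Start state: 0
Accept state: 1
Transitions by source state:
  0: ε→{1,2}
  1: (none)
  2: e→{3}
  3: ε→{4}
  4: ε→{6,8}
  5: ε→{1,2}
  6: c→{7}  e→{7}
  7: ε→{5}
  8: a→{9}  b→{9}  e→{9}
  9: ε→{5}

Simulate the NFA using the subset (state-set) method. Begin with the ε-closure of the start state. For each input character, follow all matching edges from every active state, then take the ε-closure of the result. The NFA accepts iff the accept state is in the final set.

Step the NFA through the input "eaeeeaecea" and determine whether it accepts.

start: ε-closure({0}) = {0,1,2}
'e' @ 1: {3,4,6,8}
'a' @ 2: {1,2,5,9}  [accepting]
'e' @ 3: {3,4,6,8}
'e' @ 4: {1,2,5,7,9}  [accepting]
'e' @ 5: {3,4,6,8}
'a' @ 6: {1,2,5,9}  [accepting]
'e' @ 7: {3,4,6,8}
'c' @ 8: {1,2,5,7}  [accepting]
'e' @ 9: {3,4,6,8}
'a' @ 10: {1,2,5,9}  [accepting]
final: {1,2,5,9}; accept 1 in set

Answer: ACCEPT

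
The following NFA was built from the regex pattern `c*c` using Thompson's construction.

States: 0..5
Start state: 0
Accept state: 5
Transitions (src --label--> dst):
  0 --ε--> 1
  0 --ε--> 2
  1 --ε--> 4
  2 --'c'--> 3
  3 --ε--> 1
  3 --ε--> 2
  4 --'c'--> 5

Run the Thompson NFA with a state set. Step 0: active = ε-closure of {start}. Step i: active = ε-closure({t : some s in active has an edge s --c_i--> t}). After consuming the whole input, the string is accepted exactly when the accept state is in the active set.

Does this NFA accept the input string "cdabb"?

Answer: REJECT

Steps:
S₀ = ε-closure({0}) = {0,1,2,4}
'c' @ 1: {1,2,3,4,5}  (accept∈set)
'd' @ 2: {}  — state set empty
rest 'abb' ignored (set empty)
final: {}; accept 5 not in set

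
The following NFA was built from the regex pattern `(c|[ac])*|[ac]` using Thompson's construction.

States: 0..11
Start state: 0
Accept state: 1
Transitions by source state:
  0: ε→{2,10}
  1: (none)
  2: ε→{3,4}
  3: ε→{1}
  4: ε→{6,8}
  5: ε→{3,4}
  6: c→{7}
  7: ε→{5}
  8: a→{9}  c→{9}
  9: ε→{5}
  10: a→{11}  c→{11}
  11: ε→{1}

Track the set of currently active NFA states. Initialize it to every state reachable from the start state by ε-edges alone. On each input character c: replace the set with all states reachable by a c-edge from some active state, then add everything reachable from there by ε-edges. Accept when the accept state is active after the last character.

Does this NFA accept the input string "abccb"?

Answer: REJECT

Trace:
start: ε-closure({0}) = {0,1,2,3,4,6,8,10}
'a' @ 1: {1,3,4,5,6,8,9,11}  ✓accept
'b' @ 2: {}  — no active states
rest 'ccb' ignored (set empty)
after full input: {}  (accept=1 not in)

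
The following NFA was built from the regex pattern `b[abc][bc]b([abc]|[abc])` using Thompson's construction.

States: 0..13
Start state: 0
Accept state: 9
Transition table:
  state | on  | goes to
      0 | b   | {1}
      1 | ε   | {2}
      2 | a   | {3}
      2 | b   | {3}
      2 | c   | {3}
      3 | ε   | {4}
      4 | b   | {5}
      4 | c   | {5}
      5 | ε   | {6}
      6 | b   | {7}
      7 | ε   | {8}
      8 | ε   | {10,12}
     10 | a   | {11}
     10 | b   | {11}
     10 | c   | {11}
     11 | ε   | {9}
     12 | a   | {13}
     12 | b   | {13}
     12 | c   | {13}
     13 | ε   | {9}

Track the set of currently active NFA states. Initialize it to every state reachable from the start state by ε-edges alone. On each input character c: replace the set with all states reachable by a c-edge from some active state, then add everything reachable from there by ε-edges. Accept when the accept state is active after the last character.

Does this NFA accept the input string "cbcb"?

start: ε-closure({0}) = {0}
'c' @ 1: {}  — dead — no transitions
rest 'bcb' ignored (set empty)
final: {}; accept 9 not in set

Answer: REJECT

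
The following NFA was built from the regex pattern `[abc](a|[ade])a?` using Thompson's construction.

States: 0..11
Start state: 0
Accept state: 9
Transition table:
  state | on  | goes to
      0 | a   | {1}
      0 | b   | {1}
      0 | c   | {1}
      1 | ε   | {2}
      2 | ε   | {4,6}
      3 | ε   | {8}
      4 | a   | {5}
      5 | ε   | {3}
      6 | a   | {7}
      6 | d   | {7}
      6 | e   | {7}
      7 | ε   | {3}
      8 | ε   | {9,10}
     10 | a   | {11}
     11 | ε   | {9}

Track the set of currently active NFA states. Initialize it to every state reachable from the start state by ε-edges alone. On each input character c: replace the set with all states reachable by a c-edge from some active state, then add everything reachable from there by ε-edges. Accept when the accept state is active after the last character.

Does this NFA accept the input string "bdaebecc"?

S₀ = ε-closure({0}) = {0}
'b' @ 1: {1,2,4,6}
'd' @ 2: {3,7,8,9,10}  ✓accept
'a' @ 3: {9,11}  ✓accept
'e' @ 4: {}  — dead — no transitions
rest 'becc' ignored (set empty)
end set {} — state 9 not in

Answer: REJECT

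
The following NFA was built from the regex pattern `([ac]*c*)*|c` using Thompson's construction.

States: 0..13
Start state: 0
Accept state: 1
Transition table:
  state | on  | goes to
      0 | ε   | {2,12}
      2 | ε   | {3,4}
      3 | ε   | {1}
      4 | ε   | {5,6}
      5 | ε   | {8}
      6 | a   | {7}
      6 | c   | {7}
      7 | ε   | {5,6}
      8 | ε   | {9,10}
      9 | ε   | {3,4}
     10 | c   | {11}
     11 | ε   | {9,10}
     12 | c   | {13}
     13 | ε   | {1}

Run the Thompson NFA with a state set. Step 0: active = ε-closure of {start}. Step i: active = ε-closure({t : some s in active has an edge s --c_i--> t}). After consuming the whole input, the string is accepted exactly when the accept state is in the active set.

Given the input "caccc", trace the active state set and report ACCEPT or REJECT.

Answer: ACCEPT

Steps:
initial (ε-close {0}): {0,1,2,3,4,5,6,8,9,10,12}
'c' @ 1: {1,3,4,5,6,7,8,9,10,11,13}  (accept∈set)
'a' @ 2: {1,3,4,5,6,7,8,9,10}  (accept∈set)
'c' @ 3: {1,3,4,5,6,7,8,9,10,11}  (accept∈set)
'c' @ 4: {1,3,4,5,6,7,8,9,10,11}  (accept∈set)
'c' @ 5: {1,3,4,5,6,7,8,9,10,11}  (accept∈set)
after full input: {1,3,4,5,6,7,8,9,10,11}  (accept=1 in)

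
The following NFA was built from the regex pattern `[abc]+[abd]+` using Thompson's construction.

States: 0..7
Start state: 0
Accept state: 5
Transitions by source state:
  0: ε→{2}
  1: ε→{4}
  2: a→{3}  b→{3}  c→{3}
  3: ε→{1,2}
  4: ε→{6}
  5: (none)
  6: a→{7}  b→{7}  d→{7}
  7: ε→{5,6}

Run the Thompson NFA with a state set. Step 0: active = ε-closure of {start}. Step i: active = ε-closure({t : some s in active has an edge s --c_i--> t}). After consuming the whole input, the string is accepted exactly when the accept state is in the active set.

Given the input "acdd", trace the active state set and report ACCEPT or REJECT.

Answer: ACCEPT

Steps:
S₀ = ε-closure({0}) = {0,2}
'a' @ 1: {1,2,3,4,6}
'c' @ 2: {1,2,3,4,6}
'd' @ 3: {5,6,7}  ✓accept
'd' @ 4: {5,6,7}  ✓accept
after full input: {5,6,7}  (accept=5 in)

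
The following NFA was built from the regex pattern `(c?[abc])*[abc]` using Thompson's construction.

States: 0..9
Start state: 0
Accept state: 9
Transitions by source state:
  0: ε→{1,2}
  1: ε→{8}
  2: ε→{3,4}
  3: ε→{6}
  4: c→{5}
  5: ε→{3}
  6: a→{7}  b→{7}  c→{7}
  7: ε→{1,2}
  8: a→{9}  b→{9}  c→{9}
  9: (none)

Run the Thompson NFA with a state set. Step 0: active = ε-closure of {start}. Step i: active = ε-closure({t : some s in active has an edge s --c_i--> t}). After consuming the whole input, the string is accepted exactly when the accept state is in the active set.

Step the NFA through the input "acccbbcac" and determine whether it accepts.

initial (ε-close {0}): {0,1,2,3,4,6,8}
'a' @ 1: {1,2,3,4,6,7,8,9}  ✓accept
'c' @ 2: {1,2,3,4,5,6,7,8,9}  ✓accept
'c' @ 3: {1,2,3,4,5,6,7,8,9}  ✓accept
'c' @ 4: {1,2,3,4,5,6,7,8,9}  ✓accept
'b' @ 5: {1,2,3,4,6,7,8,9}  ✓accept
'b' @ 6: {1,2,3,4,6,7,8,9}  ✓accept
'c' @ 7: {1,2,3,4,5,6,7,8,9}  ✓accept
'a' @ 8: {1,2,3,4,6,7,8,9}  ✓accept
'c' @ 9: {1,2,3,4,5,6,7,8,9}  ✓accept
after full input: {1,2,3,4,5,6,7,8,9}  (accept=9 in)

Answer: ACCEPT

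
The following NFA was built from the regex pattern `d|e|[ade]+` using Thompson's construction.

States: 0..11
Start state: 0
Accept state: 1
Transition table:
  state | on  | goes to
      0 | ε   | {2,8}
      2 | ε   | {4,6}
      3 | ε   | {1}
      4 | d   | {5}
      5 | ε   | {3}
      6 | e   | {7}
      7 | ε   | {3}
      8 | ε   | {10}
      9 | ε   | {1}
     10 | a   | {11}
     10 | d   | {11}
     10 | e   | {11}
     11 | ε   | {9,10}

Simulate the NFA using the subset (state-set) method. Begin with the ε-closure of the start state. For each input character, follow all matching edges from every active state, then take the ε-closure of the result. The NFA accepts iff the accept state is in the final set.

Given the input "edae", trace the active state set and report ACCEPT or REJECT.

initial (ε-close {0}): {0,2,4,6,8,10}
'e' @ 1: {1,3,7,9,10,11}  ✓accept
'd' @ 2: {1,9,10,11}  ✓accept
'a' @ 3: {1,9,10,11}  ✓accept
'e' @ 4: {1,9,10,11}  ✓accept
after full input: {1,9,10,11}  (accept=1 in)

Answer: ACCEPT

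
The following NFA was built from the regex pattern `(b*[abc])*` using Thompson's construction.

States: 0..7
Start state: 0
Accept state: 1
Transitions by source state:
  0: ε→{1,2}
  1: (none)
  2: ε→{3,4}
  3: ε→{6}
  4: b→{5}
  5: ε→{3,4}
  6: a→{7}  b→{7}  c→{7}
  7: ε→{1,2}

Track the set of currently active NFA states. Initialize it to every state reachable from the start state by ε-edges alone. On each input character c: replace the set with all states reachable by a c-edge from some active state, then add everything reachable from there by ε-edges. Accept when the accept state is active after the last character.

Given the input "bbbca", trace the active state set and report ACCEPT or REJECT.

Answer: ACCEPT

Derivation:
initial (ε-close {0}): {0,1,2,3,4,6}
'b' @ 1: {1,2,3,4,5,6,7}  [accepting]
'b' @ 2: {1,2,3,4,5,6,7}  [accepting]
'b' @ 3: {1,2,3,4,5,6,7}  [accepting]
'c' @ 4: {1,2,3,4,6,7}  [accepting]
'a' @ 5: {1,2,3,4,6,7}  [accepting]
end set {1,2,3,4,6,7} — state 1 in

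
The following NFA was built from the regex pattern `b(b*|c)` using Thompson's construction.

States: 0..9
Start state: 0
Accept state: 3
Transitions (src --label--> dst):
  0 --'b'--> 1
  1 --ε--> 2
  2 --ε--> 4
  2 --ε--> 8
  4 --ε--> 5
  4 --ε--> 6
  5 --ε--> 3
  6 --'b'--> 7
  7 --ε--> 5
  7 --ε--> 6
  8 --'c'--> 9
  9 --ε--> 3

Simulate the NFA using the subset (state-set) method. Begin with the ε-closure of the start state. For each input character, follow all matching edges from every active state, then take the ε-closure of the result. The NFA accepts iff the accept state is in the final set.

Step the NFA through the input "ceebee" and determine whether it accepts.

initial (ε-close {0}): {0}
'c' @ 1: {}  — no active states
rest 'eebee' ignored (set empty)
final: {}; accept 3 not in set

Answer: REJECT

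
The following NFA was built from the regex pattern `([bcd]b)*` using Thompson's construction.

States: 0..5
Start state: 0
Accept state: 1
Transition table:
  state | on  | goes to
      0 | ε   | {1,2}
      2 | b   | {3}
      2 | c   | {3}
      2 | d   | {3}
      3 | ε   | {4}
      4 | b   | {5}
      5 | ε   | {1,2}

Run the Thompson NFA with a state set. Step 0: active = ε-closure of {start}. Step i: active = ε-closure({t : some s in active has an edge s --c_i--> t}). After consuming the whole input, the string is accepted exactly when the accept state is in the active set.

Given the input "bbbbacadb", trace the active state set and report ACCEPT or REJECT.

start: ε-closure({0}) = {0,1,2}
'b' @ 1: {3,4}
'b' @ 2: {1,2,5}  ✓accept
'b' @ 3: {3,4}
'b' @ 4: {1,2,5}  ✓accept
'a' @ 5: {}  — dead — no transitions
rest 'cadb' ignored (set empty)
end set {} — state 1 not in

Answer: REJECT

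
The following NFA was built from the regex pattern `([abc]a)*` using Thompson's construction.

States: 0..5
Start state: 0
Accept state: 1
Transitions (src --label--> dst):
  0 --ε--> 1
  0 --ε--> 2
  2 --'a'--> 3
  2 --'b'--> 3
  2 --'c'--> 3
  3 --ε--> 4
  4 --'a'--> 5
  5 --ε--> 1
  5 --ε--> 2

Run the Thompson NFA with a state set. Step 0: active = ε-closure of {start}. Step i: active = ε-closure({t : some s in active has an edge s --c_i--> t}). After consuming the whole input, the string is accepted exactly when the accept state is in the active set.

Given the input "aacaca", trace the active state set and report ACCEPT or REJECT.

Answer: ACCEPT

Steps:
start: ε-closure({0}) = {0,1,2}
'a' @ 1: {3,4}
'a' @ 2: {1,2,5}  ✓accept
'c' @ 3: {3,4}
'a' @ 4: {1,2,5}  ✓accept
'c' @ 5: {3,4}
'a' @ 6: {1,2,5}  ✓accept
end set {1,2,5} — state 1 in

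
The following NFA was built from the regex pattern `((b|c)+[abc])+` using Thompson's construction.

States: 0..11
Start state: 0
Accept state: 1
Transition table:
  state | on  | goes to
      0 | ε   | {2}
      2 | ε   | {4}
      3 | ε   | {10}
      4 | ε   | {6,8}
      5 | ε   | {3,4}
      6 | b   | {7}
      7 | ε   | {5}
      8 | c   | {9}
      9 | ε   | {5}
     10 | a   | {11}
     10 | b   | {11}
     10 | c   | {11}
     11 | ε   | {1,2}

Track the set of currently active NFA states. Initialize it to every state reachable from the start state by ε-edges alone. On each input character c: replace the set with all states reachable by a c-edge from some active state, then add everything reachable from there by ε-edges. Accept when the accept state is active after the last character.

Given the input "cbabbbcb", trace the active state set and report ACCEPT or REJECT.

Answer: ACCEPT

Derivation:
S₀ = ε-closure({0}) = {0,2,4,6,8}
'c' @ 1: {3,4,5,6,8,9,10}
'b' @ 2: {1,2,3,4,5,6,7,8,10,11}  [accepting]
'a' @ 3: {1,2,4,6,8,11}  [accepting]
'b' @ 4: {3,4,5,6,7,8,10}
'b' @ 5: {1,2,3,4,5,6,7,8,10,11}  [accepting]
'b' @ 6: {1,2,3,4,5,6,7,8,10,11}  [accepting]
'c' @ 7: {1,2,3,4,5,6,8,9,10,11}  [accepting]
'b' @ 8: {1,2,3,4,5,6,7,8,10,11}  [accepting]
after full input: {1,2,3,4,5,6,7,8,10,11}  (accept=1 in)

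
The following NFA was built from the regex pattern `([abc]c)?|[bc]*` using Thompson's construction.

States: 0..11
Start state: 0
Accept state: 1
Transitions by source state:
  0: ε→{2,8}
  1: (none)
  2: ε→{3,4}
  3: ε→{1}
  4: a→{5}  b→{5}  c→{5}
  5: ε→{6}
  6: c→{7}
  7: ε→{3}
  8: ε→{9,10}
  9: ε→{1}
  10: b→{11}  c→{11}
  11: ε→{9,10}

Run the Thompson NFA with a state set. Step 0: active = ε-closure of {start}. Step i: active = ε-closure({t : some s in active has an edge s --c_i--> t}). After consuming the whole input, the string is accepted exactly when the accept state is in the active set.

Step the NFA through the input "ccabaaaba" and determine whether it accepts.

start: ε-closure({0}) = {0,1,2,3,4,8,9,10}
'c' @ 1: {1,5,6,9,10,11}  ✓accept
'c' @ 2: {1,3,7,9,10,11}  ✓accept
'a' @ 3: {}  — no active states
rest 'baaaba' ignored (set empty)
end set {} — state 1 not in

Answer: REJECT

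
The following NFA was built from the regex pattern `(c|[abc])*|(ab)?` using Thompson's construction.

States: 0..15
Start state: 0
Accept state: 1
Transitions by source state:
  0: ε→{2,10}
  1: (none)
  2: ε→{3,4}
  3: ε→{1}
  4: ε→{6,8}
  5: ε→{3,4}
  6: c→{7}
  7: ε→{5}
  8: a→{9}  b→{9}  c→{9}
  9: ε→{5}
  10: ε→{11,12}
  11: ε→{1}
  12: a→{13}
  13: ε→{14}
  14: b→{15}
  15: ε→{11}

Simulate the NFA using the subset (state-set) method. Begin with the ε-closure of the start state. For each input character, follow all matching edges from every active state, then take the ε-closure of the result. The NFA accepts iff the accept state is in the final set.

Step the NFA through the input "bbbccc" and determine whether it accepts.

Answer: ACCEPT

Trace:
S₀ = ε-closure({0}) = {0,1,2,3,4,6,8,10,11,12}
'b' @ 1: {1,3,4,5,6,8,9}  [accepting]
'b' @ 2: {1,3,4,5,6,8,9}  [accepting]
'b' @ 3: {1,3,4,5,6,8,9}  [accepting]
'c' @ 4: {1,3,4,5,6,7,8,9}  [accepting]
'c' @ 5: {1,3,4,5,6,7,8,9}  [accepting]
'c' @ 6: {1,3,4,5,6,7,8,9}  [accepting]
after full input: {1,3,4,5,6,7,8,9}  (accept=1 in)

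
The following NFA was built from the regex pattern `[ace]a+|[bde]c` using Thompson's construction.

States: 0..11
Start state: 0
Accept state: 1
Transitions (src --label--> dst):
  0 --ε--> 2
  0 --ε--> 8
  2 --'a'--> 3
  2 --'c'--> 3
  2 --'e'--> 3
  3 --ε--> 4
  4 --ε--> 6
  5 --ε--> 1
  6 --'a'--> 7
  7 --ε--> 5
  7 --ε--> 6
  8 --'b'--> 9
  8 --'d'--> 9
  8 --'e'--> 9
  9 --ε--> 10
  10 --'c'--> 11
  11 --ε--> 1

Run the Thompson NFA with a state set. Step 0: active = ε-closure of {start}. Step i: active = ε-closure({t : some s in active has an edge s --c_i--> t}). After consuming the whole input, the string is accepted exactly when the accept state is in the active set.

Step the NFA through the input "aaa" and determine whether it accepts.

Answer: ACCEPT

Trace:
S₀ = ε-closure({0}) = {0,2,8}
'a' @ 1: {3,4,6}
'a' @ 2: {1,5,6,7}  [accepting]
'a' @ 3: {1,5,6,7}  [accepting]
after full input: {1,5,6,7}  (accept=1 in)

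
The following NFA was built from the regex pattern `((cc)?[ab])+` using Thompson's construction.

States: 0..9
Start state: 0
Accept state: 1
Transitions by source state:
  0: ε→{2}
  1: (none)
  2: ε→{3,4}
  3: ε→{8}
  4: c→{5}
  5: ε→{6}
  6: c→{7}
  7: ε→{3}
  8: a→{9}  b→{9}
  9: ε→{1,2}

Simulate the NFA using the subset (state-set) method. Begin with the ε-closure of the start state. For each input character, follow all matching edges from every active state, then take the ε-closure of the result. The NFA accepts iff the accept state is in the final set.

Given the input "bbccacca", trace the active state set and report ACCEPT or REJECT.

Answer: ACCEPT

Derivation:
start: ε-closure({0}) = {0,2,3,4,8}
'b' @ 1: {1,2,3,4,8,9}  ✓accept
'b' @ 2: {1,2,3,4,8,9}  ✓accept
'c' @ 3: {5,6}
'c' @ 4: {3,7,8}
'a' @ 5: {1,2,3,4,8,9}  ✓accept
'c' @ 6: {5,6}
'c' @ 7: {3,7,8}
'a' @ 8: {1,2,3,4,8,9}  ✓accept
final: {1,2,3,4,8,9}; accept 1 in set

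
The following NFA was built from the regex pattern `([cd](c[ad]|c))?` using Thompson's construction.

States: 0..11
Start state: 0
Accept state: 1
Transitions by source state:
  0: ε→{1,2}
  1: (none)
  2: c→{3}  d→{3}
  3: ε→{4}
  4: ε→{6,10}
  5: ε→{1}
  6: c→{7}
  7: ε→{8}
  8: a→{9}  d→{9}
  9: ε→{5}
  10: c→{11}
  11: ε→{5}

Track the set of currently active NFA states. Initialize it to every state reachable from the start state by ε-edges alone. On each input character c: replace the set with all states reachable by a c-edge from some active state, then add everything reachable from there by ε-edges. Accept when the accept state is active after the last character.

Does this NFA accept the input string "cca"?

S₀ = ε-closure({0}) = {0,1,2}
'c' @ 1: {3,4,6,10}
'c' @ 2: {1,5,7,8,11}  (accept∈set)
'a' @ 3: {1,5,9}  (accept∈set)
end set {1,5,9} — state 1 in

Answer: ACCEPT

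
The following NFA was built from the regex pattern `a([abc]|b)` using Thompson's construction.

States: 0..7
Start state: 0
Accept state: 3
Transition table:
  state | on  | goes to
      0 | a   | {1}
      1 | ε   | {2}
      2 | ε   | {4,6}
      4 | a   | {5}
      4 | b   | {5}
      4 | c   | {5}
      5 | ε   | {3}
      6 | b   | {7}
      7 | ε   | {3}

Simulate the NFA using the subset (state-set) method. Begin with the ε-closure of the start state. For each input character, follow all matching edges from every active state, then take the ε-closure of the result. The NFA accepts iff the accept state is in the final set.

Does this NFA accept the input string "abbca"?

Answer: REJECT

Trace:
initial (ε-close {0}): {0}
'a' @ 1: {1,2,4,6}
'b' @ 2: {3,5,7}  [accepting]
'b' @ 3: {}  — dead — no transitions
rest 'ca' ignored (set empty)
end set {} — state 3 not in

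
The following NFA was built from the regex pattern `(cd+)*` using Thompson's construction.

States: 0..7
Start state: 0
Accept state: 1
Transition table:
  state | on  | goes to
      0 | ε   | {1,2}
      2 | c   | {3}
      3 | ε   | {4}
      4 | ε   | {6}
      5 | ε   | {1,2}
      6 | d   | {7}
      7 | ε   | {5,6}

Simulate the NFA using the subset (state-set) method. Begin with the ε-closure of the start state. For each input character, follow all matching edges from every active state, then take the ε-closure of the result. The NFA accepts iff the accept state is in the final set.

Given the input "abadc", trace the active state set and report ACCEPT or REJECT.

initial (ε-close {0}): {0,1,2}
'a' @ 1: {}  — dead — no transitions
rest 'badc' ignored (set empty)
final: {}; accept 1 not in set

Answer: REJECT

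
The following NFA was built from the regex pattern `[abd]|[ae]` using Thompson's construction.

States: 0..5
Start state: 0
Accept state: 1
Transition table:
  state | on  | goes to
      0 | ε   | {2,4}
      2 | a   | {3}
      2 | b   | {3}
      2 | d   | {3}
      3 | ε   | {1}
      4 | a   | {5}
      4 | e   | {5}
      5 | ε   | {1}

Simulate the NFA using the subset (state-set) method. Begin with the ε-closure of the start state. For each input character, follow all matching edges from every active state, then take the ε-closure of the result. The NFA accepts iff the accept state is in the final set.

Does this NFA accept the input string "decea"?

S₀ = ε-closure({0}) = {0,2,4}
'd' @ 1: {1,3}  (accept∈set)
'e' @ 2: {}  — no active states
rest 'cea' ignored (set empty)
after full input: {}  (accept=1 not in)

Answer: REJECT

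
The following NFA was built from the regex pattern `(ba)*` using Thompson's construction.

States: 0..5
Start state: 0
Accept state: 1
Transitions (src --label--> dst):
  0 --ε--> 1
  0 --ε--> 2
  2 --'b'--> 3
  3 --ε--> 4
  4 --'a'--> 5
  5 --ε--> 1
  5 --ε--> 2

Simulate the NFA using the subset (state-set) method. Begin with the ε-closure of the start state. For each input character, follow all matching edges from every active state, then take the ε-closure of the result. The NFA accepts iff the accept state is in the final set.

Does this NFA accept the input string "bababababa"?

Answer: ACCEPT

Derivation:
S₀ = ε-closure({0}) = {0,1,2}
'b' @ 1: {3,4}
'a' @ 2: {1,2,5}  (accept∈set)
'b' @ 3: {3,4}
'a' @ 4: {1,2,5}  (accept∈set)
'b' @ 5: {3,4}
'a' @ 6: {1,2,5}  (accept∈set)
'b' @ 7: {3,4}
'a' @ 8: {1,2,5}  (accept∈set)
'b' @ 9: {3,4}
'a' @ 10: {1,2,5}  (accept∈set)
final: {1,2,5}; accept 1 in set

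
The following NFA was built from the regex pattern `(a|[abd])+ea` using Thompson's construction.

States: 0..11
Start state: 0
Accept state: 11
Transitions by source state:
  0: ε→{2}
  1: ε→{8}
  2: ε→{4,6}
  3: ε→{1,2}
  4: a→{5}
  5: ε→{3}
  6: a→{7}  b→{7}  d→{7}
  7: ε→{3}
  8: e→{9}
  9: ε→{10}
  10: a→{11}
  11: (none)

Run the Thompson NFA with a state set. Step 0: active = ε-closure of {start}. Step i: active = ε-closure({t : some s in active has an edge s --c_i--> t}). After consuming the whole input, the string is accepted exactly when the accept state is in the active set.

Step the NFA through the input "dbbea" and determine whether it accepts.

S₀ = ε-closure({0}) = {0,2,4,6}
'd' @ 1: {1,2,3,4,6,7,8}
'b' @ 2: {1,2,3,4,6,7,8}
'b' @ 3: {1,2,3,4,6,7,8}
'e' @ 4: {9,10}
'a' @ 5: {11}  [accepting]
end set {11} — state 11 in

Answer: ACCEPT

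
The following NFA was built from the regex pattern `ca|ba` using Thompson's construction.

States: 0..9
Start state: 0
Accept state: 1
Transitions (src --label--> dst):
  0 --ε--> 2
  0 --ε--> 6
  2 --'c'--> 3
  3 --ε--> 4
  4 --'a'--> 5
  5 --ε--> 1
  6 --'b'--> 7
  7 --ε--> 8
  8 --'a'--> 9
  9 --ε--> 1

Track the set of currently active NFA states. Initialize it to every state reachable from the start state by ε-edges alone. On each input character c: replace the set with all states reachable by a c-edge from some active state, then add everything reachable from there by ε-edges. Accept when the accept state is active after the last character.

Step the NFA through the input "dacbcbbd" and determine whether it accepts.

Answer: REJECT

Trace:
S₀ = ε-closure({0}) = {0,2,6}
'd' @ 1: {}  — dead — no transitions
rest 'acbcbbd' ignored (set empty)
final: {}; accept 1 not in set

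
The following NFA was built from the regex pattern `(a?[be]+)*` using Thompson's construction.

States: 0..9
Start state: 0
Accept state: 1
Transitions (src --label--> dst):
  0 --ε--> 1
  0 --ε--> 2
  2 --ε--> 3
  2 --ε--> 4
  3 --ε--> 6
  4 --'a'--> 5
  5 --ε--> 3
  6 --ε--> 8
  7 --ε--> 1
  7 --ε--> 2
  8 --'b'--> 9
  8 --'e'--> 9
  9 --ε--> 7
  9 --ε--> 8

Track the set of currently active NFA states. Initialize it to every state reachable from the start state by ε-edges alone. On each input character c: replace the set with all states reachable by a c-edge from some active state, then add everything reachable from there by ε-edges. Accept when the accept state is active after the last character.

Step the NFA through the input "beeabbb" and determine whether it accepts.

initial (ε-close {0}): {0,1,2,3,4,6,8}
'b' @ 1: {1,2,3,4,6,7,8,9}  [accepting]
'e' @ 2: {1,2,3,4,6,7,8,9}  [accepting]
'e' @ 3: {1,2,3,4,6,7,8,9}  [accepting]
'a' @ 4: {3,5,6,8}
'b' @ 5: {1,2,3,4,6,7,8,9}  [accepting]
'b' @ 6: {1,2,3,4,6,7,8,9}  [accepting]
'b' @ 7: {1,2,3,4,6,7,8,9}  [accepting]
end set {1,2,3,4,6,7,8,9} — state 1 in

Answer: ACCEPT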